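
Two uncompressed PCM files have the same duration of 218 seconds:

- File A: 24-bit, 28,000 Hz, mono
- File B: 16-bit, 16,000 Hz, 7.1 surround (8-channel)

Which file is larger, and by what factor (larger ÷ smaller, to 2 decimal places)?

File A: 28,000 × 3 × 1 = 84,000 bytes/s.
File B: 16,000 × 2 × 8 = 256,000 bytes/s.
File B is larger; ratio = 55,808,000 / 18,312,000 = 3.05.

File B, by a factor of 3.05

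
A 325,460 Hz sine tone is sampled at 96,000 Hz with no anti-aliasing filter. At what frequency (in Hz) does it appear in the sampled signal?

37,460 Hz

Nyquist = 96,000/2 = 48,000 Hz; 325,460 Hz exceeds it.
Alias = |325,460 − 3×96,000| = |325,460 − 288,000| = 37,460 Hz.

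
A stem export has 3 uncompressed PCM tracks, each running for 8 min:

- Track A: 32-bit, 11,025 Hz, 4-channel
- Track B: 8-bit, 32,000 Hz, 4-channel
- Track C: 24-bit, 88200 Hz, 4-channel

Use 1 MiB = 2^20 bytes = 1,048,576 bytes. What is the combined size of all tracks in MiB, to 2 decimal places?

8 min = 480 s.
Track A: 11,025 × 480 × 4 × 4 = 84,672,000 bytes.
Track B: 32,000 × 480 × 1 × 4 = 61,440,000 bytes.
Track C: 88,200 × 480 × 3 × 4 = 508,032,000 bytes.
Total = 654,144,000 bytes = 623.84 MiB.

623.84 MiB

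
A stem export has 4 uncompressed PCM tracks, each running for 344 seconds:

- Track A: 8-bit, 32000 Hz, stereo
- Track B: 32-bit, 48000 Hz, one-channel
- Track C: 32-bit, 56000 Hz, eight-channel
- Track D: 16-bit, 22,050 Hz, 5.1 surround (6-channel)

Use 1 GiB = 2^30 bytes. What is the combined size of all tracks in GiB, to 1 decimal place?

Track A: 32,000 × 344 × 1 × 2 = 22,016,000 bytes.
Track B: 48,000 × 344 × 4 × 1 = 66,048,000 bytes.
Track C: 56,000 × 344 × 4 × 8 = 616,448,000 bytes.
Track D: 22,050 × 344 × 2 × 6 = 91,022,400 bytes.
Total = 795,534,400 bytes = 0.7 GiB.

0.7 GiB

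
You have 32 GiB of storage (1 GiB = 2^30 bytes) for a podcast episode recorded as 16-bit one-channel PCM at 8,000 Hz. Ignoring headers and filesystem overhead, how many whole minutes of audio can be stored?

35,791 minutes

Uncompressed byte rate = 8,000 × 2 × 1 = 16,000 bytes/s.
Capacity = 32 × 1,073,741,824 = 34,359,738,368 bytes.
34,359,738,368 / 16,000 ≈ 2147483.65 s → 35,791 minutes.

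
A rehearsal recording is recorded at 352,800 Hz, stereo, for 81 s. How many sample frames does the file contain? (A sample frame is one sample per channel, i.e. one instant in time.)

352,800 samples/s × 81 s = 28,576,800 frames.

28,576,800 sample frames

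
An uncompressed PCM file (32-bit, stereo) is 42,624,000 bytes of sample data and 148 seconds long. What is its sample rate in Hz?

Bytes = sample_rate × seconds × bytes_per_sample × channels.
sample_rate = 42,624,000 / (148 × 4 × 2) = 42,624,000 / 1,184 = 36,000 Hz.

36,000 Hz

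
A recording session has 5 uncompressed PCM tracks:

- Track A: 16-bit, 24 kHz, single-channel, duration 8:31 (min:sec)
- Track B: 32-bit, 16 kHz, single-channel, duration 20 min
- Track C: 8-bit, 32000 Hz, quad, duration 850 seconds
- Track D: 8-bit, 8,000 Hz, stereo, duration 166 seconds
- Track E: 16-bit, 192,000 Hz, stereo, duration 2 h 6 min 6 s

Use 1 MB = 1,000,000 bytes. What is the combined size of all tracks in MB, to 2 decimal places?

Track A: 8:31 (min:sec) = 511 s; 24,000 × 511 × 2 × 1 = 24,528,000 bytes.
Track B: 20 min = 1,200 s; 16,000 × 1,200 × 4 × 1 = 76,800,000 bytes.
Track C: 32,000 × 850 × 1 × 4 = 108,800,000 bytes.
Track D: 8,000 × 166 × 1 × 2 = 2,656,000 bytes.
Track E: 2 h 6 min 6 s = 7,566 s; 192,000 × 7,566 × 2 × 2 = 5,810,688,000 bytes.
Total = 6,023,472,000 bytes = 6023.47 MB.

6023.47 MB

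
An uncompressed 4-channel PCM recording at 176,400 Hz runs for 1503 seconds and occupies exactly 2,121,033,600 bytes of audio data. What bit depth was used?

16 bits

Bytes per sample = 2,121,033,600 / (176,400 × 1,503 × 4) = 2,121,033,600 / 1,060,516,800 = 2.
Bit depth = 2 × 8 = 16 bits.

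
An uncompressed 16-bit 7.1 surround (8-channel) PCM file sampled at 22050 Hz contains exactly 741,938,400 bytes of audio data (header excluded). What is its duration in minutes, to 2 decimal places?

Byte rate = 22,050 × 2 × 8 = 352,800 bytes/s.
Duration = 741,938,400 / 352,800 = 2,103 s.
2,103 s / 60 = 35.05 minutes.

35.05 minutes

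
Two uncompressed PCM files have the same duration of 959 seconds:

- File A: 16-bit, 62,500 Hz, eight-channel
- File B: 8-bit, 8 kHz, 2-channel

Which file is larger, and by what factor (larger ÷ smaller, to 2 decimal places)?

File A: 62,500 × 2 × 8 = 1,000,000 bytes/s.
File B: 8,000 × 1 × 2 = 16,000 bytes/s.
File A is larger; ratio = 959,000,000 / 15,344,000 = 62.50.

File A, by a factor of 62.50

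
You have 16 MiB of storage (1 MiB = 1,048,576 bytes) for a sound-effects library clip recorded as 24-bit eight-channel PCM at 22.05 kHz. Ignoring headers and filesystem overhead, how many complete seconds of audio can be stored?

31 seconds

Uncompressed byte rate = 22,050 × 3 × 8 = 529,200 bytes/s.
Capacity = 16 × 1,048,576 = 16,777,216 bytes.
16,777,216 / 529,200 ≈ 31.7 s → 31 seconds.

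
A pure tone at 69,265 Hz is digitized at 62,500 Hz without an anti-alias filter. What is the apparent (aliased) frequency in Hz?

Nyquist = 62,500/2 = 31,250 Hz; 69,265 Hz exceeds it.
Alias = |69,265 − 1×62,500| = |69,265 − 62,500| = 6,765 Hz.

6,765 Hz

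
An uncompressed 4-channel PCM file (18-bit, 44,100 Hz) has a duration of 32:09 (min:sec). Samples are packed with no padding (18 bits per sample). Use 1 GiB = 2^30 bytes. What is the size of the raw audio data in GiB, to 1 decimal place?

0.7 GiB

Duration = 32:09 (min:sec) = 1,929 s.
Bits = 44,100 × 1,929 × 18 × 4 = 6,124,960,800 bits = 765,620,100 bytes.
765,620,100 / 1,073,741,824 = 0.7 GiB.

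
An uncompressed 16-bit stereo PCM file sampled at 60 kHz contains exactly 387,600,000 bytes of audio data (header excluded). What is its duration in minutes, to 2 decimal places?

26.92 minutes

Byte rate = 60,000 × 2 × 2 = 240,000 bytes/s.
Duration = 387,600,000 / 240,000 = 1,615 s.
1,615 s / 60 = 26.92 minutes.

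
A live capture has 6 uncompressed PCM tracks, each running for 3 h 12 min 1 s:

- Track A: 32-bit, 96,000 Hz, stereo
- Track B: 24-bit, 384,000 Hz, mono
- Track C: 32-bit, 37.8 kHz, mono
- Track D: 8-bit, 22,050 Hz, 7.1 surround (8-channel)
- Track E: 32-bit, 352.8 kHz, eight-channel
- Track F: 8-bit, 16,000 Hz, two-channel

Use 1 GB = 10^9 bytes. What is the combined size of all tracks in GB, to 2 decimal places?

3 h 12 min 1 s = 11,521 s.
Track A: 96,000 × 11,521 × 4 × 2 = 8,848,128,000 bytes.
Track B: 384,000 × 11,521 × 3 × 1 = 13,272,192,000 bytes.
Track C: 37,800 × 11,521 × 4 × 1 = 1,741,975,200 bytes.
Track D: 22,050 × 11,521 × 1 × 8 = 2,032,304,400 bytes.
Track E: 352,800 × 11,521 × 4 × 8 = 130,067,481,600 bytes.
Track F: 16,000 × 11,521 × 1 × 2 = 368,672,000 bytes.
Total = 156,330,753,200 bytes = 156.33 GB.

156.33 GB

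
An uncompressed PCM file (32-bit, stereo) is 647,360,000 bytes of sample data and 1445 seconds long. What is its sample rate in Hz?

Bytes = sample_rate × seconds × bytes_per_sample × channels.
sample_rate = 647,360,000 / (1,445 × 4 × 2) = 647,360,000 / 11,560 = 56,000 Hz.

56,000 Hz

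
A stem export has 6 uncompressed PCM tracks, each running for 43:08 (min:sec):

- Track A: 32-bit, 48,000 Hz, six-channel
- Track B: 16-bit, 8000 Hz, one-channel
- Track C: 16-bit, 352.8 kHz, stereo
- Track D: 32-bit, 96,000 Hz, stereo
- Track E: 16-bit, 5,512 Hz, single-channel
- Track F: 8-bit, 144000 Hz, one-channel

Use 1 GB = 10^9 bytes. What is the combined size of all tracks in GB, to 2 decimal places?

43:08 (min:sec) = 2,588 s.
Track A: 48,000 × 2,588 × 4 × 6 = 2,981,376,000 bytes.
Track B: 8,000 × 2,588 × 2 × 1 = 41,408,000 bytes.
Track C: 352,800 × 2,588 × 2 × 2 = 3,652,185,600 bytes.
Track D: 96,000 × 2,588 × 4 × 2 = 1,987,584,000 bytes.
Track E: 5,512 × 2,588 × 2 × 1 = 28,530,112 bytes.
Track F: 144,000 × 2,588 × 1 × 1 = 372,672,000 bytes.
Total = 9,063,755,712 bytes = 9.06 GB.

9.06 GB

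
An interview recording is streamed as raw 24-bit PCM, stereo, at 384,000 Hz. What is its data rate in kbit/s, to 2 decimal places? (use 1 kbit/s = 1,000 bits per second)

18432.00 kbit/s

Bit rate = 384,000 × 24 × 2 = 18,432,000 bits/s.
= 18432.00 kbit/s.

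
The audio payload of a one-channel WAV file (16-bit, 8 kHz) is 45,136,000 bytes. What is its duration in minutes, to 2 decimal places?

47.02 minutes

Byte rate = 8,000 × 2 × 1 = 16,000 bytes/s.
Duration = 45,136,000 / 16,000 = 2,821 s.
2,821 s / 60 = 47.02 minutes.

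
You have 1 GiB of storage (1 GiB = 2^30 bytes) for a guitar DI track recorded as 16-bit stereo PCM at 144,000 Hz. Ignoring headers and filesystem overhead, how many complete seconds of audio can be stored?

1,864 seconds

Uncompressed byte rate = 144,000 × 2 × 2 = 576,000 bytes/s.
Capacity = 1 × 1,073,741,824 = 1,073,741,824 bytes.
1,073,741,824 / 576,000 ≈ 1864.14 s → 1,864 seconds.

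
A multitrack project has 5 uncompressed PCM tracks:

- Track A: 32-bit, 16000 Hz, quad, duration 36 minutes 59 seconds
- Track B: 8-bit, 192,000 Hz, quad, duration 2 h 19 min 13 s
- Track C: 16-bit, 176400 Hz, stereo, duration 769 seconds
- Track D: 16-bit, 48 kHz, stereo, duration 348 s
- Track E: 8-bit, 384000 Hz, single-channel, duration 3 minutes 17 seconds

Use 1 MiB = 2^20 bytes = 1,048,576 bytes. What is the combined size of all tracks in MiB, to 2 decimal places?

Track A: 36 minutes 59 seconds = 2,219 s; 16,000 × 2,219 × 4 × 4 = 568,064,000 bytes.
Track B: 2 h 19 min 13 s = 8,353 s; 192,000 × 8,353 × 1 × 4 = 6,415,104,000 bytes.
Track C: 176,400 × 769 × 2 × 2 = 542,606,400 bytes.
Track D: 48,000 × 348 × 2 × 2 = 66,816,000 bytes.
Track E: 3 minutes 17 seconds = 197 s; 384,000 × 197 × 1 × 1 = 75,648,000 bytes.
Total = 7,668,238,400 bytes = 7313.00 MiB.

7313.00 MiB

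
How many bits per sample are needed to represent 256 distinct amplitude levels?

log2(256) = 8.

8 bits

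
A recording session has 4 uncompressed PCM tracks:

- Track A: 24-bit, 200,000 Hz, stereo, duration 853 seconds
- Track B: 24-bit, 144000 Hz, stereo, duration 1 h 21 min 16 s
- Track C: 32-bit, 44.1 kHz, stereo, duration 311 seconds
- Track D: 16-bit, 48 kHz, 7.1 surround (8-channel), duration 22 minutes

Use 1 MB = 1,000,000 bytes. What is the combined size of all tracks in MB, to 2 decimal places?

6359.94 MB

Track A: 200,000 × 853 × 3 × 2 = 1,023,600,000 bytes.
Track B: 1 h 21 min 16 s = 4,876 s; 144,000 × 4,876 × 3 × 2 = 4,212,864,000 bytes.
Track C: 44,100 × 311 × 4 × 2 = 109,720,800 bytes.
Track D: 22 minutes = 1,320 s; 48,000 × 1,320 × 2 × 8 = 1,013,760,000 bytes.
Total = 6,359,944,800 bytes = 6359.94 MB.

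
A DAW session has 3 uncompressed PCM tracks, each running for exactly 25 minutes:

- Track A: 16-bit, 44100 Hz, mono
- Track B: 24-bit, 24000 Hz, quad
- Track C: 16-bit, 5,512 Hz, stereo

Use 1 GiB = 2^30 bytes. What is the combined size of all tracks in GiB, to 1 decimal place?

exactly 25 minutes = 1,500 s.
Track A: 44,100 × 1,500 × 2 × 1 = 132,300,000 bytes.
Track B: 24,000 × 1,500 × 3 × 4 = 432,000,000 bytes.
Track C: 5,512 × 1,500 × 2 × 2 = 33,072,000 bytes.
Total = 597,372,000 bytes = 0.6 GiB.

0.6 GiB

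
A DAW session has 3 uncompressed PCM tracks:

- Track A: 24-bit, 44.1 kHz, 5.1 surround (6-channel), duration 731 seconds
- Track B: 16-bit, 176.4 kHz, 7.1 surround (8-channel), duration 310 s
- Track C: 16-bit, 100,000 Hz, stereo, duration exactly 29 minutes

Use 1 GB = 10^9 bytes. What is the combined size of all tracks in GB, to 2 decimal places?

Track A: 44,100 × 731 × 3 × 6 = 580,267,800 bytes.
Track B: 176,400 × 310 × 2 × 8 = 874,944,000 bytes.
Track C: exactly 29 minutes = 1,740 s; 100,000 × 1,740 × 2 × 2 = 696,000,000 bytes.
Total = 2,151,211,800 bytes = 2.15 GB.

2.15 GB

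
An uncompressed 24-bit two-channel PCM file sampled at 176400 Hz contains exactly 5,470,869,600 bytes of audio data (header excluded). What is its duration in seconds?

5,169 seconds

Byte rate = 176,400 × 3 × 2 = 1,058,400 bytes/s.
Duration = 5,470,869,600 / 1,058,400 = 5,169 s.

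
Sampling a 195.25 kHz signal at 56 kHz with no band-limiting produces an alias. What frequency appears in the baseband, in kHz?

27.25 kHz

Nyquist = 56,000/2 = 28,000 Hz; 195,250 Hz exceeds it.
Alias = |195,250 − 3×56,000| = |195,250 − 168,000| = 27,250 Hz = 27.25 kHz.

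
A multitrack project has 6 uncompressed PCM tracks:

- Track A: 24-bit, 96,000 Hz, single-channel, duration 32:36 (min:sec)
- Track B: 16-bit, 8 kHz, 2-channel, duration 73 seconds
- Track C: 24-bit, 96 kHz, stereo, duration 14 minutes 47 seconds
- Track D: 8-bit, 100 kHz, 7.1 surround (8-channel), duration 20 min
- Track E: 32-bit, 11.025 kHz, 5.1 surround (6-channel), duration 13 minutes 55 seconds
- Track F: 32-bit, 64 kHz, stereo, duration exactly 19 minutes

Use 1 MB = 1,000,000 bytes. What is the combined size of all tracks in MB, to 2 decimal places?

2841.20 MB

Track A: 32:36 (min:sec) = 1,956 s; 96,000 × 1,956 × 3 × 1 = 563,328,000 bytes.
Track B: 8,000 × 73 × 2 × 2 = 2,336,000 bytes.
Track C: 14 minutes 47 seconds = 887 s; 96,000 × 887 × 3 × 2 = 510,912,000 bytes.
Track D: 20 min = 1,200 s; 100,000 × 1,200 × 1 × 8 = 960,000,000 bytes.
Track E: 13 minutes 55 seconds = 835 s; 11,025 × 835 × 4 × 6 = 220,941,000 bytes.
Track F: exactly 19 minutes = 1,140 s; 64,000 × 1,140 × 4 × 2 = 583,680,000 bytes.
Total = 2,841,197,000 bytes = 2841.20 MB.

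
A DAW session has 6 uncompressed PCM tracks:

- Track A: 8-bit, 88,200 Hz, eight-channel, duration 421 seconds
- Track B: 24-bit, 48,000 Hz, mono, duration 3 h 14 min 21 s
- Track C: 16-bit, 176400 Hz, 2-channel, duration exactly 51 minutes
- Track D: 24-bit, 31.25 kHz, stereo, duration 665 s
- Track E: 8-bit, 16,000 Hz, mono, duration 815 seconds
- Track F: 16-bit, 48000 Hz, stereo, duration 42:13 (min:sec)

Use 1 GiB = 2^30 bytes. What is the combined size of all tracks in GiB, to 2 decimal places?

Track A: 88,200 × 421 × 1 × 8 = 297,057,600 bytes.
Track B: 3 h 14 min 21 s = 11,661 s; 48,000 × 11,661 × 3 × 1 = 1,679,184,000 bytes.
Track C: exactly 51 minutes = 3,060 s; 176,400 × 3,060 × 2 × 2 = 2,159,136,000 bytes.
Track D: 31,250 × 665 × 3 × 2 = 124,687,500 bytes.
Track E: 16,000 × 815 × 1 × 1 = 13,040,000 bytes.
Track F: 42:13 (min:sec) = 2,533 s; 48,000 × 2,533 × 2 × 2 = 486,336,000 bytes.
Total = 4,759,441,100 bytes = 4.43 GiB.

4.43 GiB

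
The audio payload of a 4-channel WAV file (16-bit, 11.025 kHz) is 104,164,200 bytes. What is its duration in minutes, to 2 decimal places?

Byte rate = 11,025 × 2 × 4 = 88,200 bytes/s.
Duration = 104,164,200 / 88,200 = 1,181 s.
1,181 s / 60 = 19.68 minutes.

19.68 minutes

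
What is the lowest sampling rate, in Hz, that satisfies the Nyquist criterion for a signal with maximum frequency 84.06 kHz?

Minimum sample rate = 2 × 84,060 Hz = 168,120 Hz.

168,120 Hz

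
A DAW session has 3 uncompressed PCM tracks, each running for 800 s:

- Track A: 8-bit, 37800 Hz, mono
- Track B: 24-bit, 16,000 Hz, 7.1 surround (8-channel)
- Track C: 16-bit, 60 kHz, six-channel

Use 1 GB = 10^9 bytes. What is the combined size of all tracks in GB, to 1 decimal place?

Track A: 37,800 × 800 × 1 × 1 = 30,240,000 bytes.
Track B: 16,000 × 800 × 3 × 8 = 307,200,000 bytes.
Track C: 60,000 × 800 × 2 × 6 = 576,000,000 bytes.
Total = 913,440,000 bytes = 0.9 GB.

0.9 GB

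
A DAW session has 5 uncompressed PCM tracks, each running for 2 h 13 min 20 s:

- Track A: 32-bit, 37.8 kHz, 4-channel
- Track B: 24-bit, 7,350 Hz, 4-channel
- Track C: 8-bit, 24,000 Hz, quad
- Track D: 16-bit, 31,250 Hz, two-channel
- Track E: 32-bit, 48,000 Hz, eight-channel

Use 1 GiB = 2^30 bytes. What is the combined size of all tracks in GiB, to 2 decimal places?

2 h 13 min 20 s = 8,000 s.
Track A: 37,800 × 8,000 × 4 × 4 = 4,838,400,000 bytes.
Track B: 7,350 × 8,000 × 3 × 4 = 705,600,000 bytes.
Track C: 24,000 × 8,000 × 1 × 4 = 768,000,000 bytes.
Track D: 31,250 × 8,000 × 2 × 2 = 1,000,000,000 bytes.
Track E: 48,000 × 8,000 × 4 × 8 = 12,288,000,000 bytes.
Total = 19,600,000,000 bytes = 18.25 GiB.

18.25 GiB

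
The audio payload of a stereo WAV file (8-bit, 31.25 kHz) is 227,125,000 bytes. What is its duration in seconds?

3,634 seconds

Byte rate = 31,250 × 1 × 2 = 62,500 bytes/s.
Duration = 227,125,000 / 62,500 = 3,634 s.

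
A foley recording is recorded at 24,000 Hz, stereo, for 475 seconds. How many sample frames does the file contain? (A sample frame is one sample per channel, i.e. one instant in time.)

24,000 samples/s × 475 s = 11,400,000 frames.

11,400,000 sample frames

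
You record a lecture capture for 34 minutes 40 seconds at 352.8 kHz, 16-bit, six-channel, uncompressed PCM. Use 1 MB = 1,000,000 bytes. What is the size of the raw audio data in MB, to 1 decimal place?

Duration = 34 minutes 40 seconds = 2,080 s.
Bytes = 352,800 samples/s × 2,080 s × 2 bytes/sample × 6 ch = 8,805,888,000 bytes.
8,805,888,000 / 1,000,000 = 8805.9 MB.

8805.9 MB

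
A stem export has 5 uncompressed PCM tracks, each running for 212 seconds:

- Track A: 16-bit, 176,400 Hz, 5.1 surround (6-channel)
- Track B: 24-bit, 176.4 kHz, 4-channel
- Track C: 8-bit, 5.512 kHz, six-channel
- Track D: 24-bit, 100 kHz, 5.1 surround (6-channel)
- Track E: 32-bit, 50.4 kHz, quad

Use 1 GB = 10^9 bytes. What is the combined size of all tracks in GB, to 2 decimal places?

Track A: 176,400 × 212 × 2 × 6 = 448,761,600 bytes.
Track B: 176,400 × 212 × 3 × 4 = 448,761,600 bytes.
Track C: 5,512 × 212 × 1 × 6 = 7,011,264 bytes.
Track D: 100,000 × 212 × 3 × 6 = 381,600,000 bytes.
Track E: 50,400 × 212 × 4 × 4 = 170,956,800 bytes.
Total = 1,457,091,264 bytes = 1.46 GB.

1.46 GB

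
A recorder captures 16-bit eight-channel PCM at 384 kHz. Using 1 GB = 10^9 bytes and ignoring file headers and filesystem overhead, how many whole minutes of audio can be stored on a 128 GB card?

347 minutes

Uncompressed byte rate = 384,000 × 2 × 8 = 6,144,000 bytes/s.
Capacity = 128 × 1,000,000,000 = 128,000,000,000 bytes.
128,000,000,000 / 6,144,000 ≈ 20833.33 s → 347 minutes.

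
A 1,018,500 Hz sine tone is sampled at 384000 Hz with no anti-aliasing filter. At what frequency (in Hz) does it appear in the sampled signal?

133,500 Hz

Nyquist = 384,000/2 = 192,000 Hz; 1,018,500 Hz exceeds it.
Alias = |1,018,500 − 3×384,000| = |1,018,500 − 1,152,000| = 133,500 Hz.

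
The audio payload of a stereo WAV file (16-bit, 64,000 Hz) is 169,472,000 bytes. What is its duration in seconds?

662 seconds

Byte rate = 64,000 × 2 × 2 = 256,000 bytes/s.
Duration = 169,472,000 / 256,000 = 662 s.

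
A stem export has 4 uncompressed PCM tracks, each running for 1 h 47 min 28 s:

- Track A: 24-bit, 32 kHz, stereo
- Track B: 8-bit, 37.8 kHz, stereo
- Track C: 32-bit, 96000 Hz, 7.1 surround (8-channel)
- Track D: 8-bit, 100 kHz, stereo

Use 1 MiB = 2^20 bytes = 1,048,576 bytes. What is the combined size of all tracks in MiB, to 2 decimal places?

21766.03 MiB

1 h 47 min 28 s = 6,448 s.
Track A: 32,000 × 6,448 × 3 × 2 = 1,238,016,000 bytes.
Track B: 37,800 × 6,448 × 1 × 2 = 487,468,800 bytes.
Track C: 96,000 × 6,448 × 4 × 8 = 19,808,256,000 bytes.
Track D: 100,000 × 6,448 × 1 × 2 = 1,289,600,000 bytes.
Total = 22,823,340,800 bytes = 21766.03 MiB.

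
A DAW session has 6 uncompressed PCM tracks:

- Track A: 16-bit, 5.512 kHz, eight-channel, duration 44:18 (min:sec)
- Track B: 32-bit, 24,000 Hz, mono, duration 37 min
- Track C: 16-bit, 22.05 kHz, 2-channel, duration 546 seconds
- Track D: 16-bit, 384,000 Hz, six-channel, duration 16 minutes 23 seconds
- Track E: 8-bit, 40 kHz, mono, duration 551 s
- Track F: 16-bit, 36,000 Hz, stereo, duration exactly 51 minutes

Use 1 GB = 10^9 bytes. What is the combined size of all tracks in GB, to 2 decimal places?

Track A: 44:18 (min:sec) = 2,658 s; 5,512 × 2,658 × 2 × 8 = 234,414,336 bytes.
Track B: 37 min = 2,220 s; 24,000 × 2,220 × 4 × 1 = 213,120,000 bytes.
Track C: 22,050 × 546 × 2 × 2 = 48,157,200 bytes.
Track D: 16 minutes 23 seconds = 983 s; 384,000 × 983 × 2 × 6 = 4,529,664,000 bytes.
Track E: 40,000 × 551 × 1 × 1 = 22,040,000 bytes.
Track F: exactly 51 minutes = 3,060 s; 36,000 × 3,060 × 2 × 2 = 440,640,000 bytes.
Total = 5,488,035,536 bytes = 5.49 GB.

5.49 GB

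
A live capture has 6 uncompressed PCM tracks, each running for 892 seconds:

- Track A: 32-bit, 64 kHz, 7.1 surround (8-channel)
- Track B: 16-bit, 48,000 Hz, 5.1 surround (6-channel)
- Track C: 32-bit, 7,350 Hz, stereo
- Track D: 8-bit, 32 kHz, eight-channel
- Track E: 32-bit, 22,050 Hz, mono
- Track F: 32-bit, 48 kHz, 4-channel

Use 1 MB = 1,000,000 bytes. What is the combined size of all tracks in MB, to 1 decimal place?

Track A: 64,000 × 892 × 4 × 8 = 1,826,816,000 bytes.
Track B: 48,000 × 892 × 2 × 6 = 513,792,000 bytes.
Track C: 7,350 × 892 × 4 × 2 = 52,449,600 bytes.
Track D: 32,000 × 892 × 1 × 8 = 228,352,000 bytes.
Track E: 22,050 × 892 × 4 × 1 = 78,674,400 bytes.
Track F: 48,000 × 892 × 4 × 4 = 685,056,000 bytes.
Total = 3,385,140,000 bytes = 3385.1 MB.

3385.1 MB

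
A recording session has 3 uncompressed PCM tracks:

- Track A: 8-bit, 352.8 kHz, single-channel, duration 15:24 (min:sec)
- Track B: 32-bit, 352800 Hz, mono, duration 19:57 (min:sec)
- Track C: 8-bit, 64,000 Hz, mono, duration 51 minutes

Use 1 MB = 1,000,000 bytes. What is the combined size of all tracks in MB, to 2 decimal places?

2211.03 MB

Track A: 15:24 (min:sec) = 924 s; 352,800 × 924 × 1 × 1 = 325,987,200 bytes.
Track B: 19:57 (min:sec) = 1,197 s; 352,800 × 1,197 × 4 × 1 = 1,689,206,400 bytes.
Track C: 51 minutes = 3,060 s; 64,000 × 3,060 × 1 × 1 = 195,840,000 bytes.
Total = 2,211,033,600 bytes = 2211.03 MB.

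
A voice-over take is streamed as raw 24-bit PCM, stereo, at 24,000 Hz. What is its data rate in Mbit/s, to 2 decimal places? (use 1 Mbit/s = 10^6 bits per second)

Bit rate = 24,000 × 24 × 2 = 1,152,000 bits/s.
= 1.15 Mbit/s.

1.15 Mbit/s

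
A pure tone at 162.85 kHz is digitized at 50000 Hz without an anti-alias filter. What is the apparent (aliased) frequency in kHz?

Nyquist = 50,000/2 = 25,000 Hz; 162,850 Hz exceeds it.
Alias = |162,850 − 3×50,000| = |162,850 − 150,000| = 12,850 Hz = 12.85 kHz.

12.85 kHz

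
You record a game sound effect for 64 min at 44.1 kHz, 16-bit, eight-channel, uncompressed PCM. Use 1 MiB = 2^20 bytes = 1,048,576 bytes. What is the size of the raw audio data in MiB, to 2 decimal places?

2583.98 MiB

Duration = 64 min = 3,840 s.
Bytes = 44,100 samples/s × 3,840 s × 2 bytes/sample × 8 ch = 2,709,504,000 bytes.
2,709,504,000 / 1,048,576 = 2583.98 MiB.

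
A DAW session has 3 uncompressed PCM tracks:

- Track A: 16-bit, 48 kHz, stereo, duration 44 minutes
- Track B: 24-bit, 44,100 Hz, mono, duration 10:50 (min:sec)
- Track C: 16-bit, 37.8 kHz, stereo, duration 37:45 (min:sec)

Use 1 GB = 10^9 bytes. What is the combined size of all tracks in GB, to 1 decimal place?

Track A: 44 minutes = 2,640 s; 48,000 × 2,640 × 2 × 2 = 506,880,000 bytes.
Track B: 10:50 (min:sec) = 650 s; 44,100 × 650 × 3 × 1 = 85,995,000 bytes.
Track C: 37:45 (min:sec) = 2,265 s; 37,800 × 2,265 × 2 × 2 = 342,468,000 bytes.
Total = 935,343,000 bytes = 0.9 GB.

0.9 GB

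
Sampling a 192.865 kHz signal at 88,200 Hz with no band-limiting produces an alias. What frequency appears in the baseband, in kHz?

Nyquist = 88,200/2 = 44,100 Hz; 192,865 Hz exceeds it.
Alias = |192,865 − 2×88,200| = |192,865 − 176,400| = 16,465 Hz = 16.465 kHz.

16.465 kHz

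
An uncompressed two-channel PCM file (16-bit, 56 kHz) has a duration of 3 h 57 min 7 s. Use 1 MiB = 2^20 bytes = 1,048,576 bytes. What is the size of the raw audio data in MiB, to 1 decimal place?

Duration = 3 h 57 min 7 s = 14,227 s.
Bytes = 56,000 samples/s × 14,227 s × 2 bytes/sample × 2 ch = 3,186,848,000 bytes.
3,186,848,000 / 1,048,576 = 3039.2 MiB.

3039.2 MiB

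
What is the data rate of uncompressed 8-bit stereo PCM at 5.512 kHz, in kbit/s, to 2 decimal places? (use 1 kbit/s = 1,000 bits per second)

Bit rate = 5,512 × 8 × 2 = 88,192 bits/s.
= 88.19 kbit/s.

88.19 kbit/s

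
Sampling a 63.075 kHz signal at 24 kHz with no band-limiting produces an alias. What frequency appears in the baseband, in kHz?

8.925 kHz

Nyquist = 24,000/2 = 12,000 Hz; 63,075 Hz exceeds it.
Alias = |63,075 − 3×24,000| = |63,075 − 72,000| = 8,925 Hz = 8.925 kHz.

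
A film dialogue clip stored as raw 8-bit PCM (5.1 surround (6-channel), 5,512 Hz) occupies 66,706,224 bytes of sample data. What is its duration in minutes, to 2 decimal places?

Byte rate = 5,512 × 1 × 6 = 33,072 bytes/s.
Duration = 66,706,224 / 33,072 = 2,017 s.
2,017 s / 60 = 33.62 minutes.

33.62 minutes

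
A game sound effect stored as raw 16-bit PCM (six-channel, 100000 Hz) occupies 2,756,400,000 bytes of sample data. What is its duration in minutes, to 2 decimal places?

38.28 minutes

Byte rate = 100,000 × 2 × 6 = 1,200,000 bytes/s.
Duration = 2,756,400,000 / 1,200,000 = 2,297 s.
2,297 s / 60 = 38.28 minutes.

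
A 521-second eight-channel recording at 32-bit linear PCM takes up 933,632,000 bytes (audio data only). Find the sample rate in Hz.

56,000 Hz

Bytes = sample_rate × seconds × bytes_per_sample × channels.
sample_rate = 933,632,000 / (521 × 4 × 8) = 933,632,000 / 16,672 = 56,000 Hz.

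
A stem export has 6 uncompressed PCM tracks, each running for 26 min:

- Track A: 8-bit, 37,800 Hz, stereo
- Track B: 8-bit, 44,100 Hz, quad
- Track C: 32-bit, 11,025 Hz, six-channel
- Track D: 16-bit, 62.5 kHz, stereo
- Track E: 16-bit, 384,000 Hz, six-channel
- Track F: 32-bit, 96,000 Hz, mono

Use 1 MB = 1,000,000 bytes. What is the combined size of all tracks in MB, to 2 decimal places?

26 min = 1,560 s.
Track A: 37,800 × 1,560 × 1 × 2 = 117,936,000 bytes.
Track B: 44,100 × 1,560 × 1 × 4 = 275,184,000 bytes.
Track C: 11,025 × 1,560 × 4 × 6 = 412,776,000 bytes.
Track D: 62,500 × 1,560 × 2 × 2 = 390,000,000 bytes.
Track E: 384,000 × 1,560 × 2 × 6 = 7,188,480,000 bytes.
Track F: 96,000 × 1,560 × 4 × 1 = 599,040,000 bytes.
Total = 8,983,416,000 bytes = 8983.42 MB.

8983.42 MB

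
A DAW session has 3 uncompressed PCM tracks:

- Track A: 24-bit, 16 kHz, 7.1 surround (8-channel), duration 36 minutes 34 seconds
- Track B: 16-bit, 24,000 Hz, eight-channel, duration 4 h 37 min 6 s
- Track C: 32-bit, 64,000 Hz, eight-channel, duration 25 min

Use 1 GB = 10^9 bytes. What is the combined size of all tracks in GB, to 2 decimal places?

Track A: 36 minutes 34 seconds = 2,194 s; 16,000 × 2,194 × 3 × 8 = 842,496,000 bytes.
Track B: 4 h 37 min 6 s = 16,626 s; 24,000 × 16,626 × 2 × 8 = 6,384,384,000 bytes.
Track C: 25 min = 1,500 s; 64,000 × 1,500 × 4 × 8 = 3,072,000,000 bytes.
Total = 10,298,880,000 bytes = 10.30 GB.

10.30 GB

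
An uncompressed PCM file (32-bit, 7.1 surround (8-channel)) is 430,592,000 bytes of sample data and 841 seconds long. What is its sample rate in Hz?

Bytes = sample_rate × seconds × bytes_per_sample × channels.
sample_rate = 430,592,000 / (841 × 4 × 8) = 430,592,000 / 26,912 = 16,000 Hz.

16,000 Hz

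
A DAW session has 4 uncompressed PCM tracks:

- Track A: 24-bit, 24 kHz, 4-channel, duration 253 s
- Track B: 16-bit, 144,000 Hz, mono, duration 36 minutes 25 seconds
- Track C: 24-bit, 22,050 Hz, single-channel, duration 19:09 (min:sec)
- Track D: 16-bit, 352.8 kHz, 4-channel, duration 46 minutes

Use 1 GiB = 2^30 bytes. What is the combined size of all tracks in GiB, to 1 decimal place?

8.0 GiB

Track A: 24,000 × 253 × 3 × 4 = 72,864,000 bytes.
Track B: 36 minutes 25 seconds = 2,185 s; 144,000 × 2,185 × 2 × 1 = 629,280,000 bytes.
Track C: 19:09 (min:sec) = 1,149 s; 22,050 × 1,149 × 3 × 1 = 76,006,350 bytes.
Track D: 46 minutes = 2,760 s; 352,800 × 2,760 × 2 × 4 = 7,789,824,000 bytes.
Total = 8,567,974,350 bytes = 8.0 GiB.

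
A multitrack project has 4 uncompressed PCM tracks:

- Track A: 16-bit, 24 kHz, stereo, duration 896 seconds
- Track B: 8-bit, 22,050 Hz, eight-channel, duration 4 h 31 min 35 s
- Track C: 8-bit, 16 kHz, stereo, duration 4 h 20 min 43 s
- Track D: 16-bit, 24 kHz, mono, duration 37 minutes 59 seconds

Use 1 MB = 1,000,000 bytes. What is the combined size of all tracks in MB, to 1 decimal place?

Track A: 24,000 × 896 × 2 × 2 = 86,016,000 bytes.
Track B: 4 h 31 min 35 s = 16,295 s; 22,050 × 16,295 × 1 × 8 = 2,874,438,000 bytes.
Track C: 4 h 20 min 43 s = 15,643 s; 16,000 × 15,643 × 1 × 2 = 500,576,000 bytes.
Track D: 37 minutes 59 seconds = 2,279 s; 24,000 × 2,279 × 2 × 1 = 109,392,000 bytes.
Total = 3,570,422,000 bytes = 3570.4 MB.

3570.4 MB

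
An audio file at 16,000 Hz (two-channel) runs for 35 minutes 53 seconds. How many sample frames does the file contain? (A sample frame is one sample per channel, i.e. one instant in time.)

35 minutes 53 seconds = 2,153 s.
16,000 samples/s × 2,153 s = 34,448,000 frames.

34,448,000 sample frames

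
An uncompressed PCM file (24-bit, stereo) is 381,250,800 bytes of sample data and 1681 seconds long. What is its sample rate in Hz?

37,800 Hz

Bytes = sample_rate × seconds × bytes_per_sample × channels.
sample_rate = 381,250,800 / (1,681 × 3 × 2) = 381,250,800 / 10,086 = 37,800 Hz.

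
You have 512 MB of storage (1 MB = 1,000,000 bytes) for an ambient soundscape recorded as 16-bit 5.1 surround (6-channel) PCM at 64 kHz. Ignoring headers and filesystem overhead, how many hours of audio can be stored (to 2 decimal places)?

0.19 hours

Uncompressed byte rate = 64,000 × 2 × 6 = 768,000 bytes/s.
Capacity = 512 × 1,000,000 = 512,000,000 bytes.
512,000,000 / 768,000 ≈ 666.67 s → 0.19 hours.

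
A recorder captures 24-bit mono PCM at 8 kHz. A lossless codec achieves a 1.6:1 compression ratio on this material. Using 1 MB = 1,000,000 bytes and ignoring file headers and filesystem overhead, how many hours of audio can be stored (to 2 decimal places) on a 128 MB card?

Uncompressed byte rate = 8,000 × 3 × 1 = 24,000 bytes/s.
After 1.6:1 compression, effective rate ≈ 15000 bytes/s.
Capacity = 128 × 1,000,000 = 128,000,000 bytes.
128,000,000 / effective rate ≈ 8533.33 s → 2.37 hours.

2.37 hours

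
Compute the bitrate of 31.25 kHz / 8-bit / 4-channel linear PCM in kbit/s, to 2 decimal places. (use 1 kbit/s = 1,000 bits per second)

1000.00 kbit/s

Bit rate = 31,250 × 8 × 4 = 1,000,000 bits/s.
= 1000.00 kbit/s.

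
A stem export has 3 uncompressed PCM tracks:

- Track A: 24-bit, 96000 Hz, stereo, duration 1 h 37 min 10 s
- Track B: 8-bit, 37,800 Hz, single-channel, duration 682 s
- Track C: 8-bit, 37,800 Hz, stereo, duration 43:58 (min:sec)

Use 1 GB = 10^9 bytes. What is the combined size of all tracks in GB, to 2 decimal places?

Track A: 1 h 37 min 10 s = 5,830 s; 96,000 × 5,830 × 3 × 2 = 3,358,080,000 bytes.
Track B: 37,800 × 682 × 1 × 1 = 25,779,600 bytes.
Track C: 43:58 (min:sec) = 2,638 s; 37,800 × 2,638 × 1 × 2 = 199,432,800 bytes.
Total = 3,583,292,400 bytes = 3.58 GB.

3.58 GB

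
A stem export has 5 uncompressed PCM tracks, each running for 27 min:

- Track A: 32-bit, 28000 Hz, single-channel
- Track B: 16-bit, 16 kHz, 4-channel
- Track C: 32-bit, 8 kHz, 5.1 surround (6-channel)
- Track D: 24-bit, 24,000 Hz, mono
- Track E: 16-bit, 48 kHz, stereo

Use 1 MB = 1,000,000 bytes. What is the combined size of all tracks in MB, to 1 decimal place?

27 min = 1,620 s.
Track A: 28,000 × 1,620 × 4 × 1 = 181,440,000 bytes.
Track B: 16,000 × 1,620 × 2 × 4 = 207,360,000 bytes.
Track C: 8,000 × 1,620 × 4 × 6 = 311,040,000 bytes.
Track D: 24,000 × 1,620 × 3 × 1 = 116,640,000 bytes.
Track E: 48,000 × 1,620 × 2 × 2 = 311,040,000 bytes.
Total = 1,127,520,000 bytes = 1127.5 MB.

1127.5 MB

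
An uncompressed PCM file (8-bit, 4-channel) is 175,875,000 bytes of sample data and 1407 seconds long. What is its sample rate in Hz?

Bytes = sample_rate × seconds × bytes_per_sample × channels.
sample_rate = 175,875,000 / (1,407 × 1 × 4) = 175,875,000 / 5,628 = 31,250 Hz.

31,250 Hz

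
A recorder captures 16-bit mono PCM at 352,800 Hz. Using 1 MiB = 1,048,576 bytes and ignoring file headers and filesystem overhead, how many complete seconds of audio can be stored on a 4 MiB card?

Uncompressed byte rate = 352,800 × 2 × 1 = 705,600 bytes/s.
Capacity = 4 × 1,048,576 = 4,194,304 bytes.
4,194,304 / 705,600 ≈ 5.94 s → 5 seconds.

5 seconds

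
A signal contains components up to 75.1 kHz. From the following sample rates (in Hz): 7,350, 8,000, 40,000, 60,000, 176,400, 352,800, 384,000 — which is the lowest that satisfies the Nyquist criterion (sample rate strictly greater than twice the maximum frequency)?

Need sample rate > 2 × 75,100 = 150,200 Hz.
Lowest listed rate above 150,200 Hz is 176,400 Hz.

176,400 Hz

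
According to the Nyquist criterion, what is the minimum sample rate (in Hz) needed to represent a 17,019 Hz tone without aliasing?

34,038 Hz

Minimum sample rate = 2 × 17,019 Hz = 34,038 Hz.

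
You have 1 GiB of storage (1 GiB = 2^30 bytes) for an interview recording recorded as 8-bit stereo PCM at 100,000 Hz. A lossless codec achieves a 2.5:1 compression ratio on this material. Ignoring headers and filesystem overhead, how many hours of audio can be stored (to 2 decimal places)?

3.73 hours

Uncompressed byte rate = 100,000 × 1 × 2 = 200,000 bytes/s.
After 2.5:1 compression, effective rate ≈ 80000 bytes/s.
Capacity = 1 × 1,073,741,824 = 1,073,741,824 bytes.
1,073,741,824 / effective rate ≈ 13421.77 s → 3.73 hours.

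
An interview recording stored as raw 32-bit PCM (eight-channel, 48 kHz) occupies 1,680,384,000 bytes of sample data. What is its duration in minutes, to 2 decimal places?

18.23 minutes

Byte rate = 48,000 × 4 × 8 = 1,536,000 bytes/s.
Duration = 1,680,384,000 / 1,536,000 = 1,094 s.
1,094 s / 60 = 18.23 minutes.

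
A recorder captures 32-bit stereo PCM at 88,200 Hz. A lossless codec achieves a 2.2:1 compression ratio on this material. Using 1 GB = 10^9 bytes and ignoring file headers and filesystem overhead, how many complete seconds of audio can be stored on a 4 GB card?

12,471 seconds

Uncompressed byte rate = 88,200 × 4 × 2 = 705,600 bytes/s.
After 2.2:1 compression, effective rate ≈ 320727.27 bytes/s.
Capacity = 4 × 1,000,000,000 = 4,000,000,000 bytes.
4,000,000,000 / effective rate ≈ 12471.66 s → 12,471 seconds.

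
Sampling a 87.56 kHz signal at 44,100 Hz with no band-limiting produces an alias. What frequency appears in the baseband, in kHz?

Nyquist = 44,100/2 = 22,050 Hz; 87,560 Hz exceeds it.
Alias = |87,560 − 2×44,100| = |87,560 − 88,200| = 640 Hz = 0.64 kHz.

0.64 kHz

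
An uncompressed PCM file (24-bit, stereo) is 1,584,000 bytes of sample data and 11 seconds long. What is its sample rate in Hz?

24,000 Hz

Bytes = sample_rate × seconds × bytes_per_sample × channels.
sample_rate = 1,584,000 / (11 × 3 × 2) = 1,584,000 / 66 = 24,000 Hz.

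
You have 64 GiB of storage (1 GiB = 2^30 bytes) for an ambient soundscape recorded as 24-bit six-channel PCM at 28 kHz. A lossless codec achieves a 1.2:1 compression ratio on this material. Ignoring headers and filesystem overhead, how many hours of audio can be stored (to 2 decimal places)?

45.45 hours

Uncompressed byte rate = 28,000 × 3 × 6 = 504,000 bytes/s.
After 1.2:1 compression, effective rate ≈ 420000 bytes/s.
Capacity = 64 × 1,073,741,824 = 68,719,476,736 bytes.
68,719,476,736 / effective rate ≈ 163617.8 s → 45.45 hours.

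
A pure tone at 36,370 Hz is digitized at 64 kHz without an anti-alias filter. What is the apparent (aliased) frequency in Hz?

27,630 Hz

Nyquist = 64,000/2 = 32,000 Hz; 36,370 Hz exceeds it.
Alias = |36,370 − 1×64,000| = |36,370 − 64,000| = 27,630 Hz.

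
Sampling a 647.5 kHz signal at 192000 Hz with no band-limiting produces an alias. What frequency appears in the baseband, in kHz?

71.5 kHz

Nyquist = 192,000/2 = 96,000 Hz; 647,500 Hz exceeds it.
Alias = |647,500 − 3×192,000| = |647,500 − 576,000| = 71,500 Hz = 71.5 kHz.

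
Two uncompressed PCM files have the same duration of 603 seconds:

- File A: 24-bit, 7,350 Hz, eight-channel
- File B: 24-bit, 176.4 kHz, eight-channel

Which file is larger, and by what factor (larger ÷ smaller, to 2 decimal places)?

File A: 7,350 × 3 × 8 = 176,400 bytes/s.
File B: 176,400 × 3 × 8 = 4,233,600 bytes/s.
File B is larger; ratio = 2,552,860,800 / 106,369,200 = 24.00.

File B, by a factor of 24.00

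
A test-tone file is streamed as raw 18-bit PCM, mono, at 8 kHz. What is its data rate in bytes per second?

Bit rate = 8,000 × 18 × 1 = 144,000 bits/s.
144,000 / 8 = 18,000 bytes/s.

18,000 bytes/s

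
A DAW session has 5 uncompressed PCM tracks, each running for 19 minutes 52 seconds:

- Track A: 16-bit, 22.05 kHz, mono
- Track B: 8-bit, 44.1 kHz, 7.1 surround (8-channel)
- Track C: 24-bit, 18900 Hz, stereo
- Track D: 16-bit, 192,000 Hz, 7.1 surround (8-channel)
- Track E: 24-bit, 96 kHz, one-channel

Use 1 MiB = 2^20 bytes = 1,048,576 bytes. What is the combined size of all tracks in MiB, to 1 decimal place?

4399.7 MiB

19 minutes 52 seconds = 1,192 s.
Track A: 22,050 × 1,192 × 2 × 1 = 52,567,200 bytes.
Track B: 44,100 × 1,192 × 1 × 8 = 420,537,600 bytes.
Track C: 18,900 × 1,192 × 3 × 2 = 135,172,800 bytes.
Track D: 192,000 × 1,192 × 2 × 8 = 3,661,824,000 bytes.
Track E: 96,000 × 1,192 × 3 × 1 = 343,296,000 bytes.
Total = 4,613,397,600 bytes = 4399.7 MiB.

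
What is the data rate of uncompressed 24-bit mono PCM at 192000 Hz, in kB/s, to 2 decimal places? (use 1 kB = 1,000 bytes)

576.00 kB/s

Bit rate = 192,000 × 24 × 1 = 4,608,000 bits/s.
4,608,000 / 8 = 576,000 B/s = 576.00 kB/s.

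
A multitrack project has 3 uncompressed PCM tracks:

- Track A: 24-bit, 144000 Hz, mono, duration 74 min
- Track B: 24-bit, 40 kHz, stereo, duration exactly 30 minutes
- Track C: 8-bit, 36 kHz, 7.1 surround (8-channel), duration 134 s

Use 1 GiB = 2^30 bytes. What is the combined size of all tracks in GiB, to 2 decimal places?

2.22 GiB

Track A: 74 min = 4,440 s; 144,000 × 4,440 × 3 × 1 = 1,918,080,000 bytes.
Track B: exactly 30 minutes = 1,800 s; 40,000 × 1,800 × 3 × 2 = 432,000,000 bytes.
Track C: 36,000 × 134 × 1 × 8 = 38,592,000 bytes.
Total = 2,388,672,000 bytes = 2.22 GiB.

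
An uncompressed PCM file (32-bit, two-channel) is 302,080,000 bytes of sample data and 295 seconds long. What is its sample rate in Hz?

Bytes = sample_rate × seconds × bytes_per_sample × channels.
sample_rate = 302,080,000 / (295 × 4 × 2) = 302,080,000 / 2,360 = 128,000 Hz.

128,000 Hz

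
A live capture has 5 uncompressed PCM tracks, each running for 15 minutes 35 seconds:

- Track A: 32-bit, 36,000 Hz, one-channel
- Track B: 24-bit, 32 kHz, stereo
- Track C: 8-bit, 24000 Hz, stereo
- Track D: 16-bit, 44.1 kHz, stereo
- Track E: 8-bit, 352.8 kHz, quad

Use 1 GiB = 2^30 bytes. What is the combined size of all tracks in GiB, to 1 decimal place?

1.7 GiB

15 minutes 35 seconds = 935 s.
Track A: 36,000 × 935 × 4 × 1 = 134,640,000 bytes.
Track B: 32,000 × 935 × 3 × 2 = 179,520,000 bytes.
Track C: 24,000 × 935 × 1 × 2 = 44,880,000 bytes.
Track D: 44,100 × 935 × 2 × 2 = 164,934,000 bytes.
Track E: 352,800 × 935 × 1 × 4 = 1,319,472,000 bytes.
Total = 1,843,446,000 bytes = 1.7 GiB.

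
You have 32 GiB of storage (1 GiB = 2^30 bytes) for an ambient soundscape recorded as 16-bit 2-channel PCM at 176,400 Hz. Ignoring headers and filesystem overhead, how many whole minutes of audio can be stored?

811 minutes

Uncompressed byte rate = 176,400 × 2 × 2 = 705,600 bytes/s.
Capacity = 32 × 1,073,741,824 = 34,359,738,368 bytes.
34,359,738,368 / 705,600 ≈ 48695.77 s → 811 minutes.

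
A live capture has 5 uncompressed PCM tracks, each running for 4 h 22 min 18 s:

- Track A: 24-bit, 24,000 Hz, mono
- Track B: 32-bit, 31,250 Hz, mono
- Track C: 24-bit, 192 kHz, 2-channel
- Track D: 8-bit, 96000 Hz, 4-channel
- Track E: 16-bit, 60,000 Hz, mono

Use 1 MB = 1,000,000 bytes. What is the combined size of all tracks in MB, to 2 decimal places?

4 h 22 min 18 s = 15,738 s.
Track A: 24,000 × 15,738 × 3 × 1 = 1,133,136,000 bytes.
Track B: 31,250 × 15,738 × 4 × 1 = 1,967,250,000 bytes.
Track C: 192,000 × 15,738 × 3 × 2 = 18,130,176,000 bytes.
Track D: 96,000 × 15,738 × 1 × 4 = 6,043,392,000 bytes.
Track E: 60,000 × 15,738 × 2 × 1 = 1,888,560,000 bytes.
Total = 29,162,514,000 bytes = 29162.51 MB.

29162.51 MB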